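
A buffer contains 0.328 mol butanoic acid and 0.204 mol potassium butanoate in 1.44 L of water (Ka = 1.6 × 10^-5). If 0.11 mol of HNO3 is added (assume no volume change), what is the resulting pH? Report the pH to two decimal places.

pH = 4.13

Added H+ converts CH3(CH2)2COO- to CH3(CH2)2COOH: CH3(CH2)2COOH → 0.438 mol, CH3(CH2)2COO- → 0.094 mol.
pKa = −log(1.6 × 10^-5) = 4.796
Henderson–Hasselbalch with mole ratio 0.094/0.438: pH = 4.796 + (-0.668)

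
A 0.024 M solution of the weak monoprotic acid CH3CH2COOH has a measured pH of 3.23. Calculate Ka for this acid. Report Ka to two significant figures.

[H+] = 10^(-3.23) = 5.89 × 10^-4 M
At equilibrium [HA] = 0.024 − 5.89 × 10^-4 = 2.34 × 10^-2 M
Ka = [H+][A-]/[HA] = (5.89 × 10^-4)² / 2.34 × 10^-2 = 1.5 × 10^-5

Ka = 1.5 × 10^-5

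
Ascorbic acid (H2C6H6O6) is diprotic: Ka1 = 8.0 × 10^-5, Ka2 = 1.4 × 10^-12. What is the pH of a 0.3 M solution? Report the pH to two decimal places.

pH = 2.31

Ka1 ≫ Ka2, so treat the first dissociation as the only significant source of H+.
Ka1 = x²/(0.3 − x) = 8.0 × 10^-5
x ≈ √(8.0 × 10^-5 × 0.3) = 4.90 × 10^-3 M
pH = −log(4.90 × 10^-3) = 2.31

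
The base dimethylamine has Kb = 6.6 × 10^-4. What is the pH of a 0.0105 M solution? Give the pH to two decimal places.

pH = 11.37

(CH3)2NH + H2O ⇌ (CH3)2NH2+ + OH-
From the ICE table, Kb = x²/(0.0105 − x) = 6.6 × 10^-4.
x is not negligible relative to C₀; solve x² + 0.00066·x − 6.93e-06 = 0.
x = (−Kb + √(Kb² + 4·Kb·C₀))/2 = 2.32 × 10^-3 M
pOH = 2.63, so pH = 14.00 − pOH = 11.37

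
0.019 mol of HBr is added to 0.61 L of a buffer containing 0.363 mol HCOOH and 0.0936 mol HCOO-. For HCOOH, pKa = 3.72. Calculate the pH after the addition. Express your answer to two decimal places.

pH = 3.01

Added H+ converts HCOO- to HCOOH: HCOOH → 0.382 mol, HCOO- → 0.0746 mol.
pH = pKa + log(n_HCOO-/n_HCOOH) = 3.72 + log(0.0746/0.382) = 3.72 + (-0.709)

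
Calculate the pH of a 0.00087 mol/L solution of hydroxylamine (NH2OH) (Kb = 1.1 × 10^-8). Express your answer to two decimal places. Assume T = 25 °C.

pH = 8.49

NH2OH + H2O ⇌ NH3OH+ + OH-
Let x = [OH-] at equilibrium. Kb = x²/(0.00087 − x).
Neglecting x in the denominator: x = √(1.1 × 10^-8 × 0.00087) = 3.09 × 10^-6 M
Check: 0.36% ionized — well under 5%, approximation valid.
pOH = 5.51, so pH = 14.00 − pOH = 8.49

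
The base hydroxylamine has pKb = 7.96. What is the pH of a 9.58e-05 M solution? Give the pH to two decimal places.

pH = 8.01

NH2OH + H2O ⇌ NH3OH+ + OH-
Kb = 10^(−7.96) = 1.10 × 10^-8
Kb = x²/(9.58e-05 − x) = 1.10 × 10^-8
Assume x ≪ 9.58e-05: x ≈ √(1.10 × 10^-8 × 9.58e-05) = 1.03 × 10^-6 M
(x/C₀ = 1.1% < 5%, so the approximation holds.)
pOH = 5.99, so pH = 14.00 − pOH = 8.01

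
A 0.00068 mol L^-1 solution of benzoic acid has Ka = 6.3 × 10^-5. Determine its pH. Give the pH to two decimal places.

C6H5COOH ⇌ C6H5COO- + H+
From the ICE table, Ka = [H+]²/(0.00068 − [H+]) = 6.3 × 10^-5.
The 5% rule fails; solving [H+]² + Ka·[H+] − Ka·C₀ = 0 exactly:
[H+] = (−Ka + √(Ka² + 4·Ka·C₀))/2 = 1.78 × 10^-4 M
pH = −log[H+] = −log(1.78 × 10^-4) = 3.75

pH = 3.75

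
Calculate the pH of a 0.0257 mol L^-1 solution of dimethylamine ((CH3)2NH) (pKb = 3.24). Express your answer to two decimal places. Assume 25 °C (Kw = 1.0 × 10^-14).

pH = 11.55

(CH3)2NH + H2O ⇌ (CH3)2NH2+ + OH-
Kb = 10^(−3.24) = 5.75 × 10^-4
Kb = x²/(0.0257 − x) = 5.75 × 10^-4
x is not negligible relative to C₀; solve x² + 0.000575·x − 1.48e-05 = 0.
x = (−Kb + √(Kb² + 4·Kb·C₀))/2 = 3.57 × 10^-3 M
pOH = −log(3.57 × 10^-3) = 2.45; pH = 14.00 − 2.45 = 11.55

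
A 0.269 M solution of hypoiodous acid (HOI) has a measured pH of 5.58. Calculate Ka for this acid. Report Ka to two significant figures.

Ka = 2.6 × 10^-11

[H+] = 10^(-5.58) = 2.63 × 10^-6 M
At equilibrium [HA] = 0.269 − 2.63 × 10^-6 = 2.69 × 10^-1 M
Ka = [H+][A-]/[HA] = (2.63 × 10^-6)² / 2.69 × 10^-1 = 2.6 × 10^-11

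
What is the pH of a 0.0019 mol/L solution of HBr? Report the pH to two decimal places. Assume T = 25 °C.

HBr is a strong acid and dissociates completely, so [H+] = 0.0019 M.
pH = -log(0.0019) = 2.72

pH = 2.72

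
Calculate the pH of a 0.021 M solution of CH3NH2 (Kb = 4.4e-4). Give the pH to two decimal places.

CH3NH2 + H2O ⇌ CH3NH3+ + OH-
From the ICE table, Kb = [OH-]²/(0.021 − [OH-]) = 4.4 × 10^-4.
The 5% rule fails; solving [OH-]² + Kb·[OH-] − Kb·C₀ = 0 exactly:
[OH-] = (−Kb + √(Kb² + 4·Kb·C₀))/2 = 2.83 × 10^-3 M
pOH = 2.55, so pH = 14.00 − pOH = 11.45

pH = 11.45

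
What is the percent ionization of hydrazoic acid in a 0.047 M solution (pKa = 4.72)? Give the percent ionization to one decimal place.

HN3 ⇌ N3- + H+; let x = [H+] at equilibrium.
Ka = 10^(−4.72) = 1.91 × 10^-5
x ≈ √(Ka·C₀) = √(1.91 × 10^-5 × 0.047) = 9.47 × 10^-4 M
Fraction ionized = 9.47 × 10^-4 / 0.047 = 0.0201 → 2.0%

2.0%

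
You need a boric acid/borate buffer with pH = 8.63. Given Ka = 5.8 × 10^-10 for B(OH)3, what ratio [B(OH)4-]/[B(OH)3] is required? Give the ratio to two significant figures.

pKa = -log(5.8 × 10^-10) = 9.237
pH = pKa + log(r) ⇒ log(r) = 8.63 − 9.237 = -0.607
r = [B(OH)4-]/[B(OH)3] = 10^(-0.607) = 0.247

ratio = 0.25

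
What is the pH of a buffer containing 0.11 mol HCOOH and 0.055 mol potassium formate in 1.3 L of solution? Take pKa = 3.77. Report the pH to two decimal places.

pH = pKa + log([A⁻]/[HA]) = 3.77 + log(0.055/0.11)
pH = 3.77 + (-0.301) = 3.47

pH = 3.47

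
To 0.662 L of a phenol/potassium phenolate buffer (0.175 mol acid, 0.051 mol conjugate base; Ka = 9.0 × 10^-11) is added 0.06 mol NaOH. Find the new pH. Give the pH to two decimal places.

After neutralization: n(C6H5OH) = 0.115 mol, n(C6H5O-) = 0.111 mol.
pKa = −log(9.0 × 10^-11) = 10.046
pH = pKa + log([A⁻]/[HA]) = 10.046 + log(0.111/0.115) = 10.046 -0.015

pH = 10.03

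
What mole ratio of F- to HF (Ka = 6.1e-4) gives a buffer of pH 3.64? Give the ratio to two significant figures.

pKa = -log(6.1 × 10^-4) = 3.215
pH = pKa + log(r) ⇒ log(r) = 3.64 − 3.215 = +0.425
r = [F-]/[HF] = 10^(+0.425) = 2.66

ratio = 2.7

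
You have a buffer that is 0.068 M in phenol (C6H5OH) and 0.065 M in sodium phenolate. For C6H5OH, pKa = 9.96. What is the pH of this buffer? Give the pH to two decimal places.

Henderson–Hasselbalch: pH = pKa + log([C6H5O-]/[C6H5OH]) = 9.96 + log(0.065/0.068)
pH = 9.96 + (-0.020) = 9.94

pH = 9.94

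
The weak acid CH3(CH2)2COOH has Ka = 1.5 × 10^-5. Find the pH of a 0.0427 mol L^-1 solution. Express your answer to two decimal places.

pH = 3.10

CH3(CH2)2COOH ⇌ CH3(CH2)2COO- + H+
Let x = [H+] at equilibrium. Ka = x²/(0.0427 − x).
Neglecting x in the denominator: x = √(1.5 × 10^-5 × 0.0427) = 8.00 × 10^-4 M
Check: 1.9% ionized — well under 5%, approximation valid.
pH = −log(8.00 × 10^-4) = 3.10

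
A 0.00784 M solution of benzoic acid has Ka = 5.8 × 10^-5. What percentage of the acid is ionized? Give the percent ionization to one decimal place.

8.2%

C6H5COOH ⇌ C6H5COO- + H+; let x = [H+] at equilibrium.
Solve x² + 5.8e-05x − 4.55e-07 = 0 → x = 6.46 × 10^-4 M
% ionization = x/C₀ × 100% = 6.46 × 10^-4/0.00784 × 100% = 8.2%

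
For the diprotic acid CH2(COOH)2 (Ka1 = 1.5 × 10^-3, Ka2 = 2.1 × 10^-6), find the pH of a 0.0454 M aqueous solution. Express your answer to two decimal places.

Since Ka1 ≫ Ka2, the first ionization dominates [H+].
Ka1 = x²/(0.0454 − x) = 1.5 × 10^-3
Solving the quadratic: x = (−Ka1 + √(Ka1² + 4·Ka1·C₀))/2 = 7.54 × 10^-3 M
pH = −log(7.54 × 10^-3) = 2.12

pH = 2.12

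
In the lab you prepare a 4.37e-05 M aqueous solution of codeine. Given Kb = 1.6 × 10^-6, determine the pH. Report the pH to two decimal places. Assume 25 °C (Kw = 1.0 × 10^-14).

pH = 8.88

C18H21NO3 + H2O ⇌ C18H22NO3+ + OH-
Kb = [OH-]²/(4.37e-05 − [OH-]) = 1.6 × 10^-6
Here C₀/Kb ≈ 27.3, so the small-[OH-] approximation fails. Use the quadratic:
[OH-] = [−1.6e-06 + √(1.6e-06² + 2.8e-10)]/2 = 7.60 × 10^-6 M
pOH = 5.12, so pH = 14.00 − pOH = 8.88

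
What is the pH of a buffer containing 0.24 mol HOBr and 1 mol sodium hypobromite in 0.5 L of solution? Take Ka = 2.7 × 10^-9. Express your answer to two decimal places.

pKa = −log(2.7 × 10^-9) = 8.569
Using pH = pKa + log([base]/[acid]) with [base]/[acid] = 1/0.24:
pH = 8.569 + (+0.620) = 9.19

pH = 9.19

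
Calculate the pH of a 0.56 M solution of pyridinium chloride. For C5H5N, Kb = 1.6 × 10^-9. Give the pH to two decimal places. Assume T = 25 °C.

C5H5NH+ is the conjugate acid of the weak base C5H5N.
Ka = Kw/Kb = 1.0×10^-14 / 1.6 × 10^-9 = 6.25 × 10^-6
Ka = x²/(0.56 − x) = 6.25 × 10^-6
Since Ka ≪ C₀, x ≈ √(Ka·C₀) = 1.87 × 10^-3 M.
(x/C₀ = 0.33% < 5%, so the approximation holds.)
pH = −log[H+] = −log(1.87 × 10^-3) = 2.73

pH = 2.73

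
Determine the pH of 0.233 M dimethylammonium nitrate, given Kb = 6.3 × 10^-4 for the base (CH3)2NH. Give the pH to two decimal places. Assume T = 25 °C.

(CH3)2NH2+ is the conjugate acid of the weak base (CH3)2NH.
Ka = Kw/Kb = 1.0×10^-14 / 6.3 × 10^-4 = 1.59 × 10^-11
Ka = [H+]²/(0.233 − [H+]) = 1.59 × 10^-11
Neglecting [H+] in the denominator: [H+] = √(1.59 × 10^-11 × 0.233) = 1.92 × 10^-6 M
pH = −log(1.92 × 10^-6) = 5.72

pH = 5.72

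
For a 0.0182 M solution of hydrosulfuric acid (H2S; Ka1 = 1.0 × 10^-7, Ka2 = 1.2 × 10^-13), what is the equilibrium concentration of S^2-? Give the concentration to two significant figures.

First ionization gives [H+] ≈ [HS-] = 4.27 × 10^-5 M.
Second step: Ka2 = [H+][S^2-]/[HS-] ≈ [S^2-] (since [H+] ≈ [HS-]).
So [S^2-] ≈ Ka2.

1.2 × 10^-13 M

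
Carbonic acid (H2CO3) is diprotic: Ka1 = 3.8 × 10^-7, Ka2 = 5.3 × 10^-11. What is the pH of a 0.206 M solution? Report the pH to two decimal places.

Since Ka1 ≫ Ka2, the first ionization dominates [H+].
Ka1 = x²/(0.206 − x) = 3.8 × 10^-7
x ≈ √(3.8 × 10^-7 × 0.206) = 2.80 × 10^-4 M
pH = −log(2.80 × 10^-4) = 3.55

pH = 3.55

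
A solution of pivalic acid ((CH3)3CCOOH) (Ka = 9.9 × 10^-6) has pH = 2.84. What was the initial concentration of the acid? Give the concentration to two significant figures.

C₀ = 2.1 × 10^-1 M

[H+] = 10^(-2.84) = 1.45 × 10^-3 M = x
Ka = x²/(C₀ − x) ⇒ C₀ = x + x²/Ka
C₀ = 1.45 × 10^-3 + (1.45 × 10^-3)²/(9.9 × 10^-6) = 2.14 × 10^-1 M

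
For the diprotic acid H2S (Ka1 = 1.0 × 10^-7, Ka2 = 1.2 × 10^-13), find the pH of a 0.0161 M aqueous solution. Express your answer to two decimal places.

Since Ka1 ≫ Ka2, the first ionization dominates [H+].
Ka1 = x²/(0.0161 − x) = 1.0 × 10^-7
x ≈ √(1.0 × 10^-7 × 0.0161) = 4.01 × 10^-5 M
pH = −log(4.01 × 10^-5) = 4.40

pH = 4.40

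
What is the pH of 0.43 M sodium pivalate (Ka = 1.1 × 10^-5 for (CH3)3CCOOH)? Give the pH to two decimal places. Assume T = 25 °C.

pH = 9.30

(CH3)3CCOO- is the conjugate base of the weak acid (CH3)3CCOOH.
Kb = Kw/Ka = 1.0×10^-14 / 1.1 × 10^-5 = 9.09 × 10^-10
Kb = [OH-]²/(0.43 − [OH-]) = 9.09 × 10^-10
Since Kb ≪ C₀, [OH-] ≈ √(Kb·C₀) = 1.98 × 10^-5 M.
Check: 0.0046% ionized — well under 5%, approximation valid.
pOH = 4.70, so pH = 14.00 − pOH = 9.30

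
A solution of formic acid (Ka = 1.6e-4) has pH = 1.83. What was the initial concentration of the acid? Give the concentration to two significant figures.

[H+] = 10^(-1.83) = 1.48 × 10^-2 M = x
Ka = x²/(C₀ − x) ⇒ C₀ = x + x²/Ka
C₀ = 1.48 × 10^-2 + (1.48 × 10^-2)²/(1.6 × 10^-4) = 1.38 M

C₀ = 1.4 M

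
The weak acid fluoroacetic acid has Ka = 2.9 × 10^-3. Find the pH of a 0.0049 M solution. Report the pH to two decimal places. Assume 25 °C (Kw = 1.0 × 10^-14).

FCH2COOH ⇌ FCH2COO- + H+
Let x = [H+] at equilibrium. Ka = x²/(0.0049 − x).
The 5% rule fails; solving x² + Ka·x − Ka·C₀ = 0 exactly:
x = [−0.0029 + √(0.0029² + 5.68e-05)]/2 = 2.59 × 10^-3 M
pH = −log[H+] = −log(2.59 × 10^-3) = 2.59

pH = 2.59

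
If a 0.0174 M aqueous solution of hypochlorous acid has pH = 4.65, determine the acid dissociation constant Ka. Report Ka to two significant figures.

[H+] = 10^(-4.65) = 2.24 × 10^-5 M
At equilibrium [HA] = 0.0174 − 2.24 × 10^-5 = 1.74 × 10^-2 M
Ka = [H+][A-]/[HA] = (2.24 × 10^-5)² / 1.74 × 10^-2 = 2.9 × 10^-8

Ka = 2.9 × 10^-8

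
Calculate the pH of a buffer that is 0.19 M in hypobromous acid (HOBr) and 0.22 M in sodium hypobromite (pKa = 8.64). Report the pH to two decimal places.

Using pH = pKa + log([base]/[acid]) with [base]/[acid] = 0.22/0.19:
pH = 8.64 + (+0.064) = 8.70

pH = 8.70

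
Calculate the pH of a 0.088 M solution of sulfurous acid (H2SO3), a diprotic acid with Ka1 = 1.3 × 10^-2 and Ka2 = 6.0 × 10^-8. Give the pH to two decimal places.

pH = 1.55

Ka1 ≫ Ka2, so treat the first dissociation as the only significant source of H+.
Ka1 = x²/(0.088 − x) = 1.3 × 10^-2
Solving the quadratic: x = (−Ka1 + √(Ka1² + 4·Ka1·C₀))/2 = 2.79 × 10^-2 M
pH = −log(2.79 × 10^-2) = 1.55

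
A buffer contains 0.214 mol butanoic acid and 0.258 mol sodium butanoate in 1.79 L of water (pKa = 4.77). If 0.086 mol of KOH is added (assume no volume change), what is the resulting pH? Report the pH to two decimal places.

pH = 5.20

After neutralization: n(CH3(CH2)2COOH) = 0.128 mol, n(CH3(CH2)2COO-) = 0.344 mol.
Henderson–Hasselbalch with mole ratio 0.344/0.128: pH = 4.77 + (+0.429)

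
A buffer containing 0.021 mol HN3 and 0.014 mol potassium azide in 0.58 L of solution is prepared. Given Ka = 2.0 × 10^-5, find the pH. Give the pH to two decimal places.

pKa = −log(2.0 × 10^-5) = 4.699
Using pH = pKa + log([base]/[acid]) with [base]/[acid] = 0.014/0.021:
pH = 4.699 + (-0.176) = 4.52

pH = 4.52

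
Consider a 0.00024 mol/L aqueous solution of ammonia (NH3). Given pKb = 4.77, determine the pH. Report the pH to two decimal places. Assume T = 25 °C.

NH3 + H2O ⇌ NH4+ + OH-
Kb = 10^(−4.77) = 1.70 × 10^-5
From the ICE table, Kb = x²/(0.00024 − x) = 1.70 × 10^-5.
x is not negligible relative to C₀; solve x² + 1.7e-05·x − 4.08e-09 = 0.
x = [−1.7e-05 + √(1.7e-05² + 1.63e-08)]/2 = 5.59 × 10^-5 M
pOH = 4.25, so pH = 14.00 − pOH = 9.75

pH = 9.75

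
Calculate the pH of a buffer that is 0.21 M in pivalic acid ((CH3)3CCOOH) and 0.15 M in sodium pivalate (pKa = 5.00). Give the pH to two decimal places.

pH = pKa + log([A⁻]/[HA]) = 5.00 + log(0.15/0.21)
pH = 5.00 + (-0.146) = 4.85

pH = 4.85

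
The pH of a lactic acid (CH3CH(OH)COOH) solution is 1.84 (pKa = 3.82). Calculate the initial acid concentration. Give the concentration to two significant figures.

[H+] = 10^(-1.84) = 1.45 × 10^-2 M = x
Ka = 10^(−3.82) = 1.51 × 10^-4
Ka = x²/(C₀ − x) ⇒ C₀ = x + x²/Ka
C₀ = 1.45 × 10^-2 + (1.45 × 10^-2)²/(1.51 × 10^-4) = 1.41 M

C₀ = 1.4 M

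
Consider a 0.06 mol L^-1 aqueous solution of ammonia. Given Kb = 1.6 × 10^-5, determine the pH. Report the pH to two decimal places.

NH3 + H2O ⇌ NH4+ + OH-
From the ICE table, Kb = [OH-]²/(0.06 − [OH-]) = 1.6 × 10^-5.
Since Kb ≪ C₀, [OH-] ≈ √(Kb·C₀) = 9.80 × 10^-4 M.
Check: 1.6% ionized — well under 5%, approximation valid.
pOH = 3.01, so pH = 14.00 − pOH = 10.99

pH = 10.99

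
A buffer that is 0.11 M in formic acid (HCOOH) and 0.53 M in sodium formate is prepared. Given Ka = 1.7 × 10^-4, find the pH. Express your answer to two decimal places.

pKa = −log(1.7 × 10^-4) = 3.770
Henderson–Hasselbalch: pH = pKa + log([HCOO-]/[HCOOH]) = 3.770 + log(0.53/0.11)
pH = 3.770 + (+0.683) = 4.45

pH = 4.45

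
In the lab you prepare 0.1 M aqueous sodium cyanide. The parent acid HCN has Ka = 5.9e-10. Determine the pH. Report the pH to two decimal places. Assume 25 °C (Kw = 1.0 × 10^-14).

pH = 11.11

CN- is the conjugate base of the weak acid HCN.
Kb = Kw/Ka = 1.0×10^-14 / 5.9 × 10^-10 = 1.69 × 10^-5
Kb = x²/(0.1 − x) = 1.69 × 10^-5
Neglecting x in the denominator: x = √(1.69 × 10^-5 × 0.1) = 1.30 × 10^-3 M
(x/C₀ = 1.3% < 5%, so the approximation holds.)
pOH = −log(1.30 × 10^-3) = 2.89; pH = 14.00 − 2.89 = 11.11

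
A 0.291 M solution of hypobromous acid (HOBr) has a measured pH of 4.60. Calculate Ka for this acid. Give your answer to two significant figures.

Ka = 2.2 × 10^-9

[H+] = 10^(-4.60) = 2.51 × 10^-5 M
At equilibrium [HA] = 0.291 − 2.51 × 10^-5 = 2.91 × 10^-1 M
Ka = [H+][A-]/[HA] = (2.51 × 10^-5)² / 2.91 × 10^-1 = 2.2 × 10^-9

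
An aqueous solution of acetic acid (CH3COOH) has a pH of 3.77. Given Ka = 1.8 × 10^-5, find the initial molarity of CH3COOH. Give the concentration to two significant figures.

[H+] = 10^(-3.77) = 1.70 × 10^-4 M = x
Ka = x²/(C₀ − x) ⇒ C₀ = x + x²/Ka
C₀ = 1.70 × 10^-4 + (1.70 × 10^-4)²/(1.8 × 10^-5) = 1.78 × 10^-3 M

C₀ = 1.8 × 10^-3 M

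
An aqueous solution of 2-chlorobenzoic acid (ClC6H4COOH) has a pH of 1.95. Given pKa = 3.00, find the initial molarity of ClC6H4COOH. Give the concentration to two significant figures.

C₀ = 1.4 × 10^-1 M

[H+] = 10^(-1.95) = 1.12 × 10^-2 M = x
Ka = 10^(−3.00) = 1.00 × 10^-3
Ka = x²/(C₀ − x) ⇒ C₀ = x + x²/Ka
C₀ = 1.12 × 10^-2 + (1.12 × 10^-2)²/(1.00 × 10^-3) = 1.37 × 10^-1 M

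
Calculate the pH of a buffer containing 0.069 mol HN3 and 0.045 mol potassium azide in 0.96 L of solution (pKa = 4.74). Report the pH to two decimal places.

pH = pKa + log([A⁻]/[HA]) = 4.74 + log(0.045/0.069)
pH = 4.74 + (-0.186) = 4.55

pH = 4.55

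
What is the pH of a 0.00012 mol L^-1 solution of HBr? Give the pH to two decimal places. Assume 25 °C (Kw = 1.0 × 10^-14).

HBr is a strong acid and dissociates completely, so [H+] = 0.00012 M.
pH = -log(0.00012) = 3.92

pH = 3.92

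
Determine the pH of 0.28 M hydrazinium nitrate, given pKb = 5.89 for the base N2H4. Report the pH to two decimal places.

N2H5+ is the conjugate acid of the weak base N2H4.
Kb = 10^(−5.89) = 1.29 × 10^-6
Ka = Kw/Kb = 1.0×10^-14 / 1.29 × 10^-6 = 7.75 × 10^-9
Ka = [H+]²/(0.28 − [H+]) = 7.75 × 10^-9
Neglecting [H+] in the denominator: [H+] = √(7.75 × 10^-9 × 0.28) = 4.66 × 10^-5 M
Check: 0.017% ionized — well under 5%, approximation valid.
pH = −log[H+] = −log(4.66 × 10^-5) = 4.33

pH = 4.33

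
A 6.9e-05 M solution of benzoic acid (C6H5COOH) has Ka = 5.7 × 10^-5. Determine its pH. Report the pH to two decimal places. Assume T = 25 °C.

C6H5COOH ⇌ C6H5COO- + H+
Ka = x²/(6.9e-05 − x) = 5.7 × 10^-5
The 5% rule fails; solving x² + Ka·x − Ka·C₀ = 0 exactly:
x = (−Ka + √(Ka² + 4·Ka·C₀))/2 = 4.04 × 10^-5 M
pH = −log(4.04 × 10^-5) = 4.39

pH = 4.39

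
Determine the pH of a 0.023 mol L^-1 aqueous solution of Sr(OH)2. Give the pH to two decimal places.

pH = 12.66

Sr(OH)2 is a strong base (each formula unit releases 2 OH-); [OH-] = 0.046 M.
pOH = -log(0.046) = 1.34
pH = 14.00 - 1.34 = 12.66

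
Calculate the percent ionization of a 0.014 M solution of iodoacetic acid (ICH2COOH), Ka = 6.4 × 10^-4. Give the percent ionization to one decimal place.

ICH2COOH ⇌ ICH2COO- + H+; let x = [H+] at equilibrium.
Ka = x²/(C₀ − x); solving the quadratic gives x = 2.69 × 10^-3 M.
% ionization = x/C₀ × 100% = 2.69 × 10^-3/0.014 × 100% = 19.2%

19.2%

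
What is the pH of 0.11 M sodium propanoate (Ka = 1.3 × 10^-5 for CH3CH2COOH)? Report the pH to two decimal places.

pH = 8.96

CH3CH2COO- is the conjugate base of the weak acid CH3CH2COOH.
Kb = Kw/Ka = 1.0×10^-14 / 1.3 × 10^-5 = 7.69 × 10^-10
Kb = x²/(0.11 − x) = 7.69 × 10^-10
Neglecting x in the denominator: x = √(7.69 × 10^-10 × 0.11) = 9.20 × 10^-6 M
(x/C₀ = 0.0084% < 5%, so the approximation holds.)
pOH = 5.04, so pH = 14.00 − pOH = 8.96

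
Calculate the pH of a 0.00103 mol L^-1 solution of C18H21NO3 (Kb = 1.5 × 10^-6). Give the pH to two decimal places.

C18H21NO3 + H2O ⇌ C18H22NO3+ + OH-
From the ICE table, Kb = x²/(0.00103 − x) = 1.5 × 10^-6.
Since Kb ≪ C₀, x ≈ √(Kb·C₀) = 3.93 × 10^-5 M.
pOH = −log(3.93 × 10^-5) = 4.41; pH = 14.00 − 4.41 = 9.59

pH = 9.59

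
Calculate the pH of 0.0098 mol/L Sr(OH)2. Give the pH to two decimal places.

pH = 12.29

Sr(OH)2 is a strong base (each formula unit releases 2 OH-); [OH-] = 0.0196 M.
pOH = -log(0.0196) = 1.71
pH = 14.00 - 1.71 = 12.29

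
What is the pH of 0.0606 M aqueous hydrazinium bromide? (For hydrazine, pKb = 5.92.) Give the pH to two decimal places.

pH = 4.65

N2H5+ is the conjugate acid of the weak base N2H4.
Kb = 10^(−5.92) = 1.20 × 10^-6
Ka = Kw/Kb = 1.0×10^-14 / 1.20 × 10^-6 = 8.33 × 10^-9
From the ICE table, Ka = x²/(0.0606 − x) = 8.33 × 10^-9.
Since Ka ≪ C₀, x ≈ √(Ka·C₀) = 2.25 × 10^-5 M.
Check: 0.037% ionized — well under 5%, approximation valid.
pH = −log[H+] = −log(2.25 × 10^-5) = 4.65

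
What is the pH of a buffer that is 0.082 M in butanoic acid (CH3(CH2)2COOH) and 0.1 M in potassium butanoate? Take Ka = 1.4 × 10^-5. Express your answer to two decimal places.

pH = 4.94

pKa = −log(1.4 × 10^-5) = 4.854
Using pH = pKa + log([base]/[acid]) with [base]/[acid] = 0.1/0.082:
pH = 4.854 + (+0.086) = 4.94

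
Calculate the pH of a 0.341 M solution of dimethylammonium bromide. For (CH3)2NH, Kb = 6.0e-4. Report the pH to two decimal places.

(CH3)2NH2+ is the conjugate acid of the weak base (CH3)2NH.
Ka = Kw/Kb = 1.0×10^-14 / 6.0 × 10^-4 = 1.67 × 10^-11
From the ICE table, Ka = [H+]²/(0.341 − [H+]) = 1.67 × 10^-11.
Neglecting [H+] in the denominator: [H+] = √(1.67 × 10^-11 × 0.341) = 2.39 × 10^-6 M
pH = −log[H+] = −log(2.39 × 10^-6) = 5.62

pH = 5.62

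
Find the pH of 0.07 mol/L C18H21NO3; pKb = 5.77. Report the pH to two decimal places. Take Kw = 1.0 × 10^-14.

pH = 10.54

C18H21NO3 + H2O ⇌ C18H22NO3+ + OH-
Kb = 10^(−5.77) = 1.70 × 10^-6
Kb = [OH-]²/(0.07 − [OH-]) = 1.70 × 10^-6
Since Kb ≪ C₀, [OH-] ≈ √(Kb·C₀) = 3.45 × 10^-4 M.
Check: 0.49% ionized — well under 5%, approximation valid.
pOH = 3.46, so pH = 14.00 − pOH = 10.54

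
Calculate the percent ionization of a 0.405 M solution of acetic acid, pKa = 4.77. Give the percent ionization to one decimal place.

0.6%

CH3COOH ⇌ CH3COO- + H+; let x = [H+] at equilibrium.
Ka = 10^(−4.77) = 1.70 × 10^-5
x ≈ √(Ka·C₀) = √(1.70 × 10^-5 × 0.405) = 2.62 × 10^-3 M
% ionization = x/C₀ × 100% = 2.62 × 10^-3/0.405 × 100% = 0.6%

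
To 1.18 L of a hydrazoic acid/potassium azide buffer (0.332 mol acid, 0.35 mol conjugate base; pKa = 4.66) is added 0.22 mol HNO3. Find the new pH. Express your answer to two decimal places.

After neutralization: n(HN3) = 0.552 mol, n(N3-) = 0.13 mol.
pH = pKa + log([A⁻]/[HA]) = 4.66 + log(0.13/0.552) = 4.66 -0.628

pH = 4.03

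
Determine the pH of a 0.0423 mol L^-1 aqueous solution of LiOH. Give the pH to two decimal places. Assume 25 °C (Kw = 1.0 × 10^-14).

pH = 12.63

LiOH is a strong base; [OH-] = 0.0423 M.
pOH = -log(0.0423) = 1.37
pH = 14.00 - 1.37 = 12.63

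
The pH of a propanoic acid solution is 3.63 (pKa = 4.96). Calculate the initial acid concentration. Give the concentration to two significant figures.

C₀ = 5.2 × 10^-3 M

[H+] = 10^(-3.63) = 2.34 × 10^-4 M = x
Ka = 10^(−4.96) = 1.10 × 10^-5
Ka = x²/(C₀ − x) ⇒ C₀ = x + x²/Ka
C₀ = 2.34 × 10^-4 + (2.34 × 10^-4)²/(1.10 × 10^-5) = 5.21 × 10^-3 M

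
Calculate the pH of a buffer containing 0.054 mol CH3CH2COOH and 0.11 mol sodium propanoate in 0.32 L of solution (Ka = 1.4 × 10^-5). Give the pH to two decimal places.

pKa = −log(1.4 × 10^-5) = 4.854
Henderson–Hasselbalch: pH = pKa + log([CH3CH2COO-]/[CH3CH2COOH]) = 4.854 + log(0.11/0.054)
pH = 4.854 + (+0.309) = 5.16

pH = 5.16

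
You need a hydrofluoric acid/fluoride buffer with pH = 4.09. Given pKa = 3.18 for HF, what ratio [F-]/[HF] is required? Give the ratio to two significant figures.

pH = pKa + log(r) ⇒ log(r) = 4.09 − 3.18 = +0.91
r = [F-]/[HF] = 10^(+0.91) = 8.13

ratio = 8.1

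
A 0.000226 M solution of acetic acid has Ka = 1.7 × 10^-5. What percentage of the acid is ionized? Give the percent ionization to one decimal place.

CH3COOH ⇌ CH3COO- + H+; let x = [H+] at equilibrium.
Solve x² + 1.7e-05x − 3.84e-09 = 0 → x = 5.41 × 10^-5 M
% ionization = x/C₀ × 100% = 5.41 × 10^-5/0.000226 × 100% = 23.9%

23.9%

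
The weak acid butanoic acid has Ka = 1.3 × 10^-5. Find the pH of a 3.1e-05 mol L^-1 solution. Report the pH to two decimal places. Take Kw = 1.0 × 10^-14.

CH3(CH2)2COOH ⇌ CH3(CH2)2COO- + H+
Ka = [H+]²/(3.1e-05 − [H+]) = 1.3 × 10^-5
[H+] is not negligible relative to C₀; solve [H+]² + 1.3e-05·[H+] − 4.03e-10 = 0.
[H+] = [−1.3e-05 + √(1.3e-05² + 1.61e-09)]/2 = 1.46 × 10^-5 M
pH = −log[H+] = −log(1.46 × 10^-5) = 4.84

pH = 4.84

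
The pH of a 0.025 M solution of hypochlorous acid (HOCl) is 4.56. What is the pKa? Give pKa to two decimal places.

[H+] = 10^(-4.56) = 2.75 × 10^-5 M
At equilibrium [HA] = 0.025 − 2.75 × 10^-5 = 2.50 × 10^-2 M
Ka = [H+][A-]/[HA] = (2.75 × 10^-5)² / 2.50 × 10^-2 = 3.03 × 10^-8
pKa = -log(3.03 × 10^-8) = 7.52

pKa = 7.52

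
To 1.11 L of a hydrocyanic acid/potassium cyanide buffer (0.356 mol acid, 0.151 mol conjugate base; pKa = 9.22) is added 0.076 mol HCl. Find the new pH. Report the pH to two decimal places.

pH = 8.46

Added H+ converts CN- to HCN: HCN → 0.432 mol, CN- → 0.075 mol.
pH = pKa + log([A⁻]/[HA]) = 9.22 + log(0.075/0.432) = 9.22 -0.760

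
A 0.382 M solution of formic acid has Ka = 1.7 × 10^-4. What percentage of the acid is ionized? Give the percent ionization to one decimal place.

HCOOH ⇌ HCOO- + H+; let x = [H+] at equilibrium.
x ≈ √(Ka·C₀) = √(1.7 × 10^-4 × 0.382) = 8.06 × 10^-3 M
Fraction ionized = 8.06 × 10^-3 / 0.382 = 0.0211 → 2.1%

2.1%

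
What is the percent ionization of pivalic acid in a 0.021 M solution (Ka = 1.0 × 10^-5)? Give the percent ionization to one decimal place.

(CH3)3CCOOH ⇌ (CH3)3CCOO- + H+; let x = [H+] at equilibrium.
x ≈ √(Ka·C₀) = √(1.0 × 10^-5 × 0.021) = 4.58 × 10^-4 M
% ionization = x/C₀ × 100% = 4.58 × 10^-4/0.021 × 100% = 2.2%

2.2%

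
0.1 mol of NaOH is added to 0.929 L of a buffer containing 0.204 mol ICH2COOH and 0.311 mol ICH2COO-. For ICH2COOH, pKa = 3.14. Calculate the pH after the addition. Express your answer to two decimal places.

OH- converts ICH2COOH to ICH2COO-: ICH2COOH → 0.104 mol, ICH2COO- → 0.411 mol.
Henderson–Hasselbalch with mole ratio 0.411/0.104: pH = 3.14 + (+0.597)

pH = 3.74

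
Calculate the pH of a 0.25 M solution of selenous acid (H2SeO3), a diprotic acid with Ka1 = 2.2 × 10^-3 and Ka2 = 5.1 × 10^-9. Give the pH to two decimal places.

pH = 1.65

Since Ka1 ≫ Ka2, the first ionization dominates [H+].
Ka1 = x²/(0.25 − x) = 2.2 × 10^-3
Solving the quadratic: x = (−Ka1 + √(Ka1² + 4·Ka1·C₀))/2 = 2.24 × 10^-2 M
pH = −log(2.24 × 10^-2) = 1.65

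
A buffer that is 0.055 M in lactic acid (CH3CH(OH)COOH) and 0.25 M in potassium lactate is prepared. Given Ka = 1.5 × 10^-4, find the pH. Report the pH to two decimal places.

pH = 4.48

pKa = −log(1.5 × 10^-4) = 3.824
Henderson–Hasselbalch: pH = pKa + log([CH3CH(OH)COO-]/[CH3CH(OH)COOH]) = 3.824 + log(0.25/0.055)
pH = 3.824 + (+0.658) = 4.48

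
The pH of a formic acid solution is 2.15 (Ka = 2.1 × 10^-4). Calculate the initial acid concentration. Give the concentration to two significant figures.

C₀ = 2.5 × 10^-1 M

[H+] = 10^(-2.15) = 7.08 × 10^-3 M = x
Ka = x²/(C₀ − x) ⇒ C₀ = x + x²/Ka
C₀ = 7.08 × 10^-3 + (7.08 × 10^-3)²/(2.1 × 10^-4) = 2.46 × 10^-1 M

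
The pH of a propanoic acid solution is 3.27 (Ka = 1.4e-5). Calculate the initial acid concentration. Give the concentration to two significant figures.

C₀ = 2.1 × 10^-2 M

[H+] = 10^(-3.27) = 5.37 × 10^-4 M = x
Ka = x²/(C₀ − x) ⇒ C₀ = x + x²/Ka
C₀ = 5.37 × 10^-4 + (5.37 × 10^-4)²/(1.4 × 10^-5) = 2.11 × 10^-2 M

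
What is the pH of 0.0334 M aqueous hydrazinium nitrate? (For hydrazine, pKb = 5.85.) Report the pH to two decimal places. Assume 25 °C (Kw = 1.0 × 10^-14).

N2H5+ is the conjugate acid of the weak base N2H4.
Kb = 10^(−5.85) = 1.41 × 10^-6
Ka = Kw/Kb = 1.0×10^-14 / 1.41 × 10^-6 = 7.09 × 10^-9
From the ICE table, Ka = x²/(0.0334 − x) = 7.09 × 10^-9.
Since Ka ≪ C₀, x ≈ √(Ka·C₀) = 1.54 × 10^-5 M.
Check: 0.046% ionized — well under 5%, approximation valid.
pH = −log(1.54 × 10^-5) = 4.81

pH = 4.81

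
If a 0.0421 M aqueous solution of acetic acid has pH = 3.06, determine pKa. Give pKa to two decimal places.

[H+] = 10^(-3.06) = 8.71 × 10^-4 M
At equilibrium [HA] = 0.0421 − 8.71 × 10^-4 = 4.12 × 10^-2 M
Ka = [H+][A-]/[HA] = (8.71 × 10^-4)² / 4.12 × 10^-2 = 1.84 × 10^-5
pKa = -log(1.84 × 10^-5) = 4.74

pKa = 4.74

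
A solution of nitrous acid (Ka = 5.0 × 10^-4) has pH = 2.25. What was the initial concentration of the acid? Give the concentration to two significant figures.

C₀ = 6.9 × 10^-2 M

[H+] = 10^(-2.25) = 5.62 × 10^-3 M = x
Ka = x²/(C₀ − x) ⇒ C₀ = x + x²/Ka
C₀ = 5.62 × 10^-3 + (5.62 × 10^-3)²/(5.0 × 10^-4) = 6.88 × 10^-2 M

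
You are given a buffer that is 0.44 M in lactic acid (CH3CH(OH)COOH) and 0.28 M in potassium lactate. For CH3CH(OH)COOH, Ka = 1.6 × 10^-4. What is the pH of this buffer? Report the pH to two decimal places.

pKa = −log(1.6 × 10^-4) = 3.796
Using pH = pKa + log([base]/[acid]) with [base]/[acid] = 0.28/0.44:
pH = 3.796 + (-0.196) = 3.60

pH = 3.60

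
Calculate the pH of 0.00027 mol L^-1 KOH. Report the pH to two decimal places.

pH = 10.43

KOH is a strong base; [OH-] = 0.00027 M.
pOH = -log(0.00027) = 3.57
pH = 14.00 - 3.57 = 10.43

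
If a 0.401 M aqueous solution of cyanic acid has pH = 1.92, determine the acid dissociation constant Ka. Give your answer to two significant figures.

Ka = 3.7 × 10^-4

[H+] = 10^(-1.92) = 1.20 × 10^-2 M
At equilibrium [HA] = 0.401 − 1.20 × 10^-2 = 3.89 × 10^-1 M
Ka = [H+][A-]/[HA] = (1.20 × 10^-2)² / 3.89 × 10^-1 = 3.7 × 10^-4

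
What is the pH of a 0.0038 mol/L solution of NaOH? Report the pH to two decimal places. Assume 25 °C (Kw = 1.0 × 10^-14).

NaOH is a strong base; [OH-] = 0.0038 M.
pOH = -log(0.0038) = 2.42
pH = 14.00 - 2.42 = 11.58

pH = 11.58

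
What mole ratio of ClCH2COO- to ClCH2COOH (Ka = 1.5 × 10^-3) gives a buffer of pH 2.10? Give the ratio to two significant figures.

pKa = -log(1.5 × 10^-3) = 2.824
pH = pKa + log(r) ⇒ log(r) = 2.10 − 2.824 = -0.724
r = [ClCH2COO-]/[ClCH2COOH] = 10^(-0.724) = 0.189

ratio = 0.19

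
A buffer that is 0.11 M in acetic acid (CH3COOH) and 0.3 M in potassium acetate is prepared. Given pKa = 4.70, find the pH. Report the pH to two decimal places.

Henderson–Hasselbalch: pH = pKa + log([CH3COO-]/[CH3COOH]) = 4.70 + log(0.3/0.11)
pH = 4.70 + (+0.436) = 5.14

pH = 5.14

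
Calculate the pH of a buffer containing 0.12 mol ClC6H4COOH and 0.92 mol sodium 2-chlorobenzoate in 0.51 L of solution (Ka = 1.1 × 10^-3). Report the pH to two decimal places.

pH = 3.84

pKa = −log(1.1 × 10^-3) = 2.959
Using pH = pKa + log([base]/[acid]) with [base]/[acid] = 0.92/0.12:
pH = 2.959 + (+0.885) = 3.84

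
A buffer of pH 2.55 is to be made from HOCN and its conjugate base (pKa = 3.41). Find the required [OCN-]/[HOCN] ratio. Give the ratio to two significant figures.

ratio = 0.14

pH = pKa + log(r) ⇒ log(r) = 2.55 − 3.41 = -0.86
r = [OCN-]/[HOCN] = 10^(-0.86) = 0.138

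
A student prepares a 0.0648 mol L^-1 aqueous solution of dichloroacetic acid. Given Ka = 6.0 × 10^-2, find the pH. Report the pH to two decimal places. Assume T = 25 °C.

pH = 1.41

Cl2CHCOOH ⇌ Cl2CHCOO- + H+
Let x = [H+] at equilibrium. Ka = x²/(0.0648 − x).
The 5% rule fails; solving x² + Ka·x − Ka·C₀ = 0 exactly:
x = [−0.06 + √(0.06² + 0.0156)]/2 = 3.92 × 10^-2 M
pH = −log[H+] = −log(3.92 × 10^-2) = 1.41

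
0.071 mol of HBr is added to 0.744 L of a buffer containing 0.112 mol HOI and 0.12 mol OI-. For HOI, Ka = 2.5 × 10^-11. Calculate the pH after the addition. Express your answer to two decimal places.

Added H+ converts OI- to HOI: HOI → 0.183 mol, OI- → 0.049 mol.
pKa = −log(2.5 × 10^-11) = 10.602
pH = pKa + log(n_OI-/n_HOI) = 10.602 + log(0.049/0.183) = 10.602 + (-0.572)

pH = 10.03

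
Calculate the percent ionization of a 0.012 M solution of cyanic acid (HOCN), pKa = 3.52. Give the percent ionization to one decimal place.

HOCN ⇌ OCN- + H+; let x = [H+] at equilibrium.
Ka = 10^(−3.52) = 3.02 × 10^-4
Solve x² + 0.000302x − 3.62e-06 = 0 → x = 1.76 × 10^-3 M
% ionization = x/C₀ × 100% = 1.76 × 10^-3/0.012 × 100% = 14.7%

14.7%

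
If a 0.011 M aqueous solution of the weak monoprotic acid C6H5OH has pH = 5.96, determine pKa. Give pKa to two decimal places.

[H+] = 10^(-5.96) = 1.10 × 10^-6 M
At equilibrium [HA] = 0.011 − 1.10 × 10^-6 = 1.10 × 10^-2 M
Ka = [H+][A-]/[HA] = (1.10 × 10^-6)² / 1.10 × 10^-2 = 1.10 × 10^-10
pKa = -log(1.10 × 10^-10) = 9.96

pKa = 9.96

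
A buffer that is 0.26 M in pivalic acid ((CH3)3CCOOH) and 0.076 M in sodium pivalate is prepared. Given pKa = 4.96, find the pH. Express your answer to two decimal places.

Using pH = pKa + log([base]/[acid]) with [base]/[acid] = 0.076/0.26:
pH = 4.96 + (-0.534) = 4.43

pH = 4.43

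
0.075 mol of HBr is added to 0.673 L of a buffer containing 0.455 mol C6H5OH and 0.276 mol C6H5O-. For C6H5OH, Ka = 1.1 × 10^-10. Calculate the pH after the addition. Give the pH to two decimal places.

pH = 9.54

After neutralization: n(C6H5OH) = 0.53 mol, n(C6H5O-) = 0.201 mol.
pKa = −log(1.1 × 10^-10) = 9.959
pH = pKa + log(n_C6H5O-/n_C6H5OH) = 9.959 + log(0.201/0.53) = 9.959 + (-0.421)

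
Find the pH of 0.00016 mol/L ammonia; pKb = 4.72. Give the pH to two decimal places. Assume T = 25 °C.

NH3 + H2O ⇌ NH4+ + OH-
Kb = 10^(−4.72) = 1.91 × 10^-5
From the ICE table, Kb = [OH-]²/(0.00016 − [OH-]) = 1.91 × 10^-5.
[OH-] is not negligible relative to C₀; solve [OH-]² + 1.91e-05·[OH-] − 3.06e-09 = 0.
[OH-] = (−Kb + √(Kb² + 4·Kb·C₀))/2 = 4.65 × 10^-5 M
pOH = −log(4.65 × 10^-5) = 4.33; pH = 14.00 − 4.33 = 9.67

pH = 9.67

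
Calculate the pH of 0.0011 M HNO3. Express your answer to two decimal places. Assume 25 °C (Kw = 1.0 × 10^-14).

HNO3 is a strong acid and dissociates completely, so [H+] = 0.0011 M.
pH = -log(0.0011) = 2.96

pH = 2.96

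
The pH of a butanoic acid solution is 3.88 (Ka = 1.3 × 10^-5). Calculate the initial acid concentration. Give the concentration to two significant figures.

C₀ = 1.5 × 10^-3 M

[H+] = 10^(-3.88) = 1.32 × 10^-4 M = x
Ka = x²/(C₀ − x) ⇒ C₀ = x + x²/Ka
C₀ = 1.32 × 10^-4 + (1.32 × 10^-4)²/(1.3 × 10^-5) = 1.47 × 10^-3 M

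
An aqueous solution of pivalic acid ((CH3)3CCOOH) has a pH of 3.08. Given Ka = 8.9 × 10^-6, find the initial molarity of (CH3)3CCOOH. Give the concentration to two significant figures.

C₀ = 7.9 × 10^-2 M

[H+] = 10^(-3.08) = 8.32 × 10^-4 M = x
Ka = x²/(C₀ − x) ⇒ C₀ = x + x²/Ka
C₀ = 8.32 × 10^-4 + (8.32 × 10^-4)²/(8.9 × 10^-6) = 7.86 × 10^-2 M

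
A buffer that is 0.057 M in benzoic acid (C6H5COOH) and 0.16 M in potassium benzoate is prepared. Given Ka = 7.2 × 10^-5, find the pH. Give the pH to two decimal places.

pKa = −log(7.2 × 10^-5) = 4.143
Using pH = pKa + log([base]/[acid]) with [base]/[acid] = 0.16/0.057:
pH = 4.143 + (+0.448) = 4.59

pH = 4.59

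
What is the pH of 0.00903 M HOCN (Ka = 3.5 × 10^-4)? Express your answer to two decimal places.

pH = 2.79

HOCN ⇌ OCN- + H+
From the ICE table, Ka = [H+]²/(0.00903 − [H+]) = 3.5 × 10^-4.
[H+] is not negligible relative to C₀; solve [H+]² + 0.00035·[H+] − 3.16e-06 = 0.
[H+] = [−0.00035 + √(0.00035² + 1.26e-05)]/2 = 1.61 × 10^-3 M
pH = −log[H+] = −log(1.61 × 10^-3) = 2.79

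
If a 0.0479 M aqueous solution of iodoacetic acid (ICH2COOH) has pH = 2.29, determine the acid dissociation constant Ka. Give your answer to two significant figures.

[H+] = 10^(-2.29) = 5.13 × 10^-3 M
At equilibrium [HA] = 0.0479 − 5.13 × 10^-3 = 4.28 × 10^-2 M
Ka = [H+][A-]/[HA] = (5.13 × 10^-3)² / 4.28 × 10^-2 = 6.1 × 10^-4

Ka = 6.1 × 10^-4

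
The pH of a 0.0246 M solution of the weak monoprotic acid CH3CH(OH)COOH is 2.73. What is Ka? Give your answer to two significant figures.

[H+] = 10^(-2.73) = 1.86 × 10^-3 M
At equilibrium [HA] = 0.0246 − 1.86 × 10^-3 = 2.27 × 10^-2 M
Ka = [H+][A-]/[HA] = (1.86 × 10^-3)² / 2.27 × 10^-2 = 1.5 × 10^-4

Ka = 1.5 × 10^-4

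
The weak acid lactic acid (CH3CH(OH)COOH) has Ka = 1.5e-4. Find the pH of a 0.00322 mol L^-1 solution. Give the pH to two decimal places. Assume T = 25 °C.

CH3CH(OH)COOH ⇌ CH3CH(OH)COO- + H+
Let x = [H+] at equilibrium. Ka = x²/(0.00322 − x).
Here C₀/Ka ≈ 21.5, so the small-x approximation fails. Use the quadratic:
x = [−0.00015 + √(0.00015² + 1.93e-06)]/2 = 6.24 × 10^-4 M
pH = −log(6.24 × 10^-4) = 3.20

pH = 3.20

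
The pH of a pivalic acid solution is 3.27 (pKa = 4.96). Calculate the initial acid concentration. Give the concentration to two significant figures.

C₀ = 2.7 × 10^-2 M

[H+] = 10^(-3.27) = 5.37 × 10^-4 M = x
Ka = 10^(−4.96) = 1.10 × 10^-5
Ka = x²/(C₀ − x) ⇒ C₀ = x + x²/Ka
C₀ = 5.37 × 10^-4 + (5.37 × 10^-4)²/(1.10 × 10^-5) = 2.68 × 10^-2 M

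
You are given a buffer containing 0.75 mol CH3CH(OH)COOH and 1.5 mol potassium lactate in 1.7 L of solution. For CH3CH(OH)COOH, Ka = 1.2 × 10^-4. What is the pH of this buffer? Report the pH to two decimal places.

pKa = −log(1.2 × 10^-4) = 3.921
pH = pKa + log([A⁻]/[HA]) = 3.921 + log(1.5/0.75)
pH = 3.921 + (+0.301) = 4.22

pH = 4.22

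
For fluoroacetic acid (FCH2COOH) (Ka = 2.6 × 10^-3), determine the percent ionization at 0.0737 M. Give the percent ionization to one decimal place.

FCH2COOH ⇌ FCH2COO- + H+; let x = [H+] at equilibrium.
Solve x² + 0.0026x − 0.000192 = 0 → x = 1.26 × 10^-2 M
Fraction ionized = 1.26 × 10^-2 / 0.0737 = 0.1710 → 17.1%

17.1%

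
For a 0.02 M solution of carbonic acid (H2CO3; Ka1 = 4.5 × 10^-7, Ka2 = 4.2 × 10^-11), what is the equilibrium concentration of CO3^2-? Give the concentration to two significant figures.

First ionization gives [H+] ≈ [HCO3-] = 9.49 × 10^-5 M.
Second step: Ka2 = [H+][CO3^2-]/[HCO3-] ≈ [CO3^2-] (since [H+] ≈ [HCO3-]).
So [CO3^2-] ≈ Ka2.

4.2 × 10^-11 M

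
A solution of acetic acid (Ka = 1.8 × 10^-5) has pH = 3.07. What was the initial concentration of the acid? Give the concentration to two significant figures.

C₀ = 4.1 × 10^-2 M

[H+] = 10^(-3.07) = 8.51 × 10^-4 M = x
Ka = x²/(C₀ − x) ⇒ C₀ = x + x²/Ka
C₀ = 8.51 × 10^-4 + (8.51 × 10^-4)²/(1.8 × 10^-5) = 4.11 × 10^-2 M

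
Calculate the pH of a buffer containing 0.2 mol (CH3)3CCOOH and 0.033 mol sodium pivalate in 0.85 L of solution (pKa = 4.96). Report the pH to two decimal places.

Henderson–Hasselbalch: pH = pKa + log([(CH3)3CCOO-]/[(CH3)3CCOOH]) = 4.96 + log(0.033/0.2)
pH = 4.96 + (-0.783) = 4.18

pH = 4.18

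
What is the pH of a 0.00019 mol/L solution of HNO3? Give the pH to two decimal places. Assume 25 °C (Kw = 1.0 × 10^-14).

pH = 3.72

HNO3 is a strong acid and dissociates completely, so [H+] = 0.00019 M.
pH = -log(0.00019) = 3.72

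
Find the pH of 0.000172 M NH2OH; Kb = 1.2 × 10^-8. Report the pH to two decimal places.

NH2OH + H2O ⇌ NH3OH+ + OH-
From the ICE table, Kb = x²/(0.000172 − x) = 1.2 × 10^-8.
Neglecting x in the denominator: x = √(1.2 × 10^-8 × 0.000172) = 1.44 × 10^-6 M
pOH = 5.84, so pH = 14.00 − pOH = 8.16

pH = 8.16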